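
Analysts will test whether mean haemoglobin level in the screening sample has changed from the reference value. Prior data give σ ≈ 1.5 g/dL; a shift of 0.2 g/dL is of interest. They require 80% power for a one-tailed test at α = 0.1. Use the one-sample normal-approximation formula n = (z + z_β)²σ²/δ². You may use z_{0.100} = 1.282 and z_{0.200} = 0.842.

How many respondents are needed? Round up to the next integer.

n = 254

n = (z_α + z_β)² · σ² / δ²
  = (1.282 + 0.842)² · 1.5² / 0.2²
  = 4.5114 · 2.25 / 0.04
  = 253.76
Round up → n = 254.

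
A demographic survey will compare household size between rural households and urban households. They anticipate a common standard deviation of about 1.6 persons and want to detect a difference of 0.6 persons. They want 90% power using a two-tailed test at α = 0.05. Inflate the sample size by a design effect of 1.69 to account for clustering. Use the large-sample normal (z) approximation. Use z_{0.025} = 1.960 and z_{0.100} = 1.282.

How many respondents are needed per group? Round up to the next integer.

n = 253 per group

n = (z_{α/2} + z_β)² · (σ₁² + σ₂²) / δ²
  = (1.960 + 1.282)² · (2·1.6² = 5.12) / 0.6²
  = 10.5106 · 5.12 / 0.36
  = 149.48
Design effect: 1.69 × 149.48 = 252.63.
Round up → n = 253 per group.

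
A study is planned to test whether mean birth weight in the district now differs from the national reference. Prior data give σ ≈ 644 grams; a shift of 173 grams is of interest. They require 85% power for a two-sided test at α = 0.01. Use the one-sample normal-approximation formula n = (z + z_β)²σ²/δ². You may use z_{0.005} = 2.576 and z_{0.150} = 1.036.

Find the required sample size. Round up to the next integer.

n = 181

n = (z_{α/2} + z_β)² · σ² / δ²
  = (2.576 + 1.036)² · 644² / 173²
  = 13.0465 · 414736 / 29929
  = 180.79
Round up → n = 181.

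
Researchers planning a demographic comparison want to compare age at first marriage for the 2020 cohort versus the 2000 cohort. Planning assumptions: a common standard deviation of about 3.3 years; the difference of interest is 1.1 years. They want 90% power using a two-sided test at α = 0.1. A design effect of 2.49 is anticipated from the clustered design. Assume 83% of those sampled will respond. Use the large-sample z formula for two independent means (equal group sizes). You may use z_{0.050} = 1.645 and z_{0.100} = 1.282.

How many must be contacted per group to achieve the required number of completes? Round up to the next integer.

n = 463 per group

n = (z_{α/2} + z_β)² · (σ₁² + σ₂²) / δ²
  = (1.645 + 1.282)² · (2·3.3² = 21.78) / 1.1²
  = 8.5673 · 21.78 / 1.21
  = 154.21
Design effect: 2.49 × 154.21 = 383.99.
Adjust for 83% response: 383.99 / 0.83 = 462.64.
Round up → n = 463 per group.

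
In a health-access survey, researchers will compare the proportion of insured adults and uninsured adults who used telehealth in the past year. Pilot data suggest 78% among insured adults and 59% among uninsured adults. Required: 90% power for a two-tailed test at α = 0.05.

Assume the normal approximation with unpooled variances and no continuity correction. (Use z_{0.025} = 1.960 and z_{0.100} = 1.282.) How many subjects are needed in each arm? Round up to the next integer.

n = 121 per group

n = (z_{α/2} + z_β)² · [p₁(1−p₁) + p₂(1−p₂)] / (p₁ − p₂)²
  = (1.960 + 1.282)² · (0.78·0.22 + 0.59·0.41) / (0.19)²
  = (3.242)² · (0.1716 + 0.2419) / 0.0361
  = 10.5106 · 0.4135 / 0.0361
  = 120.39
Round up → n = 121 per group.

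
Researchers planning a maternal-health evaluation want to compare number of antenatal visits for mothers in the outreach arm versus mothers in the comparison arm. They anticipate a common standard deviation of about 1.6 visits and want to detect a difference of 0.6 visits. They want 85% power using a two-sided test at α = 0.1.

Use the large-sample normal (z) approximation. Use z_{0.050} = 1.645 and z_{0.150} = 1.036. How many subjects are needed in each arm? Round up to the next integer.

n = (z_{α/2} + z_β)² · (σ₁² + σ₂²) / δ²
  = (1.645 + 1.036)² · (2·1.6² = 5.12) / 0.6²
  = 7.1878 · 5.12 / 0.36
  = 102.23
Round up → n = 103 per group.

n = 103 per group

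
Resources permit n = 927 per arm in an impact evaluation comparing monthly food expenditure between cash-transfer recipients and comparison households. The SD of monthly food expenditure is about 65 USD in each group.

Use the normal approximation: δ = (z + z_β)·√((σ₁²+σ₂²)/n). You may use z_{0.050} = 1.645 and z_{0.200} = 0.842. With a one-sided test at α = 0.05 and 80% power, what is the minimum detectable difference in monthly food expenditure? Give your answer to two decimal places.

Minimum detectable difference ≈ 7.51 USD

δ = (z_α + z_β) · √((σ₁²+σ₂²)/n)
  = (1.645 + 0.842) · √(8450/927)
  = 2.487 · √9.1154
  = 2.487 · 3.0192
  = 7.5087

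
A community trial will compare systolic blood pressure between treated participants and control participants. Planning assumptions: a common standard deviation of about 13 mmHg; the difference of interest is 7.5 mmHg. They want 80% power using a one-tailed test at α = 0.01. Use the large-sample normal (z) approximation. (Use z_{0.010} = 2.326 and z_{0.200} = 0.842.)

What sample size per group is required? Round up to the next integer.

n = 61 per group

n = (z_α + z_β)² · (σ₁² + σ₂²) / δ²
  = (2.326 + 0.842)² · (2·13² = 338) / 7.5²
  = 10.0362 · 338 / 56.25
  = 60.31
Round up → n = 61 per group.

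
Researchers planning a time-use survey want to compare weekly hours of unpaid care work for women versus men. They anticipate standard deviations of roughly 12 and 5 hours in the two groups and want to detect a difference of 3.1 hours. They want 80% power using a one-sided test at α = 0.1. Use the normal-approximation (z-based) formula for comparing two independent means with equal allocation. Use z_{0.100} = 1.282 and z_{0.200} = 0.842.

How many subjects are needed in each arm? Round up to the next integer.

n = (z_α + z_β)² · (σ₁² + σ₂²) / δ²
  = (1.282 + 0.842)² · (12² + 5² = 169) / 3.1²
  = 4.5114 · 169 / 9.61
  = 79.34
Round up → n = 80 per group.

n = 80 per group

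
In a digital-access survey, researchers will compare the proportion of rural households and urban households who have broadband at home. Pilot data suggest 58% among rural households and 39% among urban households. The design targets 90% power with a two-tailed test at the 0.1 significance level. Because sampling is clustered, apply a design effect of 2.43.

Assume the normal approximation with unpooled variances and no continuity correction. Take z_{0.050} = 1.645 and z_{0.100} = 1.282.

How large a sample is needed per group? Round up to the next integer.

n = (z_{α/2} + z_β)² · [p₁(1−p₁) + p₂(1−p₂)] / (p₁ − p₂)²
  = (1.645 + 1.282)² · (0.58·0.42 + 0.39·0.61) / (0.19)²
  = (2.927)² · (0.2436 + 0.2379) / 0.0361
  = 8.5673 · 0.4815 / 0.0361
  = 114.27
Design effect: 2.43 × 114.27 = 277.68.
Round up → n = 278 per group.

n = 278 per group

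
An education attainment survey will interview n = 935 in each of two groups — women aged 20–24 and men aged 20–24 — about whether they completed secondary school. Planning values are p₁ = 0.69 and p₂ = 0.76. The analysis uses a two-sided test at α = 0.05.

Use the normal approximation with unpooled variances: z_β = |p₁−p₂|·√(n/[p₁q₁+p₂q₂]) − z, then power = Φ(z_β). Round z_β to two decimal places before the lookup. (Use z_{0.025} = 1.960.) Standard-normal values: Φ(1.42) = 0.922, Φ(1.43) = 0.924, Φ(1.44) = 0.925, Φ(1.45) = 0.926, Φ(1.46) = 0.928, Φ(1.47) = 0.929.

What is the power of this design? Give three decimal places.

Power ≈ 0.925

z_β = |p₁−p₂|·√(n/[p₁q₁+p₂q₂]) − z_{α/2}
    = 0.07 · √(935/0.3963) − 1.960
    = 0.07 · 48.5729 − 1.960
    = 3.4001 − 1.960 = 1.4401 → 1.44
Power = Φ(1.44) = 0.925.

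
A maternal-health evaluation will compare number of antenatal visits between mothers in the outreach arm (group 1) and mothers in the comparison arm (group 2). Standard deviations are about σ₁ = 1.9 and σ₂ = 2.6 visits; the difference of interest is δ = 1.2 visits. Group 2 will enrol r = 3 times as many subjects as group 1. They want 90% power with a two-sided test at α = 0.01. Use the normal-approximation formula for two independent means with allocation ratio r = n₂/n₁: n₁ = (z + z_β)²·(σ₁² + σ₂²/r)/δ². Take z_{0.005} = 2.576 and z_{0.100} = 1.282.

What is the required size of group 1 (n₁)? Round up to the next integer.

n₁ = 61

n₁ = (z_{α/2} + z_β)² · (σ₁² + σ₂²/r) / δ²
   = (2.576 + 1.282)² · (1.9² + 2.6²/3) / 1.2²
   = 14.8842 · (3.61 + 2.2533) / 1.44
   = 14.8842 · 5.8633 / 1.44
   = 60.60
Round up → n₁ = 61; n₂ = r·n₁ = 3 × 61 = 183.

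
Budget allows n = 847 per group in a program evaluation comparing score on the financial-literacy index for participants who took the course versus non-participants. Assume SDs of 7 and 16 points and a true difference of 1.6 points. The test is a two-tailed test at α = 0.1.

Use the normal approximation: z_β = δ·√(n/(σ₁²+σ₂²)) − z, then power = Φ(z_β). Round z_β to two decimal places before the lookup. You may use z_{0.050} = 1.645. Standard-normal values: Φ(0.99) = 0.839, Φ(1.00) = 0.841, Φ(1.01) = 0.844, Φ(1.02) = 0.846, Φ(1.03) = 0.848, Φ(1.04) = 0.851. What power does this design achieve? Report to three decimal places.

Power ≈ 0.846

z_β = δ·√(n/(σ₁²+σ₂²)) − z_{α/2}
    = 1.6 · √(847/305) − 1.645
    = 1.6 · 1.66645 − 1.645
    = 2.6663 − 1.645 = 1.0213 → 1.02
Power = Φ(1.02) = 0.846.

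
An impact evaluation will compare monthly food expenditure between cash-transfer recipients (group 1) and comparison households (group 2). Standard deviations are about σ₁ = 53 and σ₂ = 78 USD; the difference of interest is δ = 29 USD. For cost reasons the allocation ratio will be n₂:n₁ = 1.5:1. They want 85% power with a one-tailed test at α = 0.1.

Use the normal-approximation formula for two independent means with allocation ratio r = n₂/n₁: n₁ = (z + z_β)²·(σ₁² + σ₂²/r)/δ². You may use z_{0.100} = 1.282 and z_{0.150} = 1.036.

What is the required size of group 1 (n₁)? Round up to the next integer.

n₁ = 44

n₁ = (z_α + z_β)² · (σ₁² + σ₂²/r) / δ²
   = (1.282 + 1.036)² · (53² + 78²/1.5) / 29²
   = 5.3731 · (2809 + 4056) / 841
   = 5.3731 · 6865 / 841
   = 43.86
Round up → n₁ = 44; n₂ = r·n₁ = 1.5 × 44 = 66.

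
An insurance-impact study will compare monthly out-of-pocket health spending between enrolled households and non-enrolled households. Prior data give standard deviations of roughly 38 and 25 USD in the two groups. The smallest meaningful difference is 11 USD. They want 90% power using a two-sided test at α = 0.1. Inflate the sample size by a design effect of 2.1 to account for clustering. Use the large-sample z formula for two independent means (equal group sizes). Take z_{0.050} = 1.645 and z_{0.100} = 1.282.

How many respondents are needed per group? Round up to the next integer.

n = (z_{α/2} + z_β)² · (σ₁² + σ₂²) / δ²
  = (1.645 + 1.282)² · (38² + 25² = 2069) / 11²
  = 8.5673 · 2069 / 121
  = 146.49
Design effect: 2.1 × 146.49 = 307.64.
Round up → n = 308 per group.

n = 308 per group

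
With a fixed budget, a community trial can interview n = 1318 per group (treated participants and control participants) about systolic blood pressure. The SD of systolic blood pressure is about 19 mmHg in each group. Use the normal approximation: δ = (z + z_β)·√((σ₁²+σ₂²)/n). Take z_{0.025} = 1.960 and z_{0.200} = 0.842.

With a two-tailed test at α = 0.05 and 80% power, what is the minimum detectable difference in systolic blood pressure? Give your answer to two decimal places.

δ = (z_{α/2} + z_β) · √((σ₁²+σ₂²)/n)
  = (1.960 + 0.842) · √(722/1318)
  = 2.802 · √0.5478
  = 2.802 · 0.7401
  = 2.0739

Minimum detectable difference ≈ 2.07 mmHg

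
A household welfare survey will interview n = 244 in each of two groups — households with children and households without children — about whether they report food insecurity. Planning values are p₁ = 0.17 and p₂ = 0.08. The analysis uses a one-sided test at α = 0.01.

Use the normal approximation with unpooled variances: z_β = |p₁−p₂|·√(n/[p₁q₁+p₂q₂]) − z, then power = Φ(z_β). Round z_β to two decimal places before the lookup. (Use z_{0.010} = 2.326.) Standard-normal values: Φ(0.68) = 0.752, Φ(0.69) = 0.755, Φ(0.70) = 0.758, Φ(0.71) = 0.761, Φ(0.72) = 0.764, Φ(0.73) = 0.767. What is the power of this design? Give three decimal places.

Power ≈ 0.761

z_β = |p₁−p₂|·√(n/[p₁q₁+p₂q₂]) − z_α
    = 0.09 · √(244/0.2147) − 2.326
    = 0.09 · 33.7116 − 2.326
    = 3.0340 − 2.326 = 0.7080 → 0.71
Power = Φ(0.71) = 0.761.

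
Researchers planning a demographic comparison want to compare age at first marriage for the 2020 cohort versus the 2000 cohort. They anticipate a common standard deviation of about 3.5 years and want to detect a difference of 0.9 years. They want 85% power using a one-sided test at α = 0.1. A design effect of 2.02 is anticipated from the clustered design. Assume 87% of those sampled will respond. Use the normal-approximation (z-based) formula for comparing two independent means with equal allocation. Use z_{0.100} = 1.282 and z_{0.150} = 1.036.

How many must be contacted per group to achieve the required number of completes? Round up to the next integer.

n = 378 per group

n = (z_α + z_β)² · (σ₁² + σ₂²) / δ²
  = (1.282 + 1.036)² · (2·3.5² = 24.5) / 0.9²
  = 5.3731 · 24.5 / 0.81
  = 162.52
Design effect: 2.02 × 162.52 = 328.29.
Adjust for 87% response: 328.29 / 0.87 = 377.35.
Round up → n = 378 per group.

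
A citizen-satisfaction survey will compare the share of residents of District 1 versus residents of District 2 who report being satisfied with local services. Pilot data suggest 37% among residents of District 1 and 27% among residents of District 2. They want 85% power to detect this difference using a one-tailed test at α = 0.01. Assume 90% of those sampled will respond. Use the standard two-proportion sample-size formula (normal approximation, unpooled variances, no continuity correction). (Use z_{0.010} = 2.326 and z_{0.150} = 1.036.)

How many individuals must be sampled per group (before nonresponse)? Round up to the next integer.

n = (z_α + z_β)² · [p₁(1−p₁) + p₂(1−p₂)] / (p₁ − p₂)²
  = (2.326 + 1.036)² · (0.37·0.63 + 0.27·0.73) / (0.10)²
  = (3.362)² · (0.2331 + 0.1971) / 0.0100
  = 11.3030 · 0.4302 / 0.0100
  = 486.26
Adjust for 90% response: 486.26 / 0.90 = 540.29.
Round up → n = 541 per group.

n = 541 per group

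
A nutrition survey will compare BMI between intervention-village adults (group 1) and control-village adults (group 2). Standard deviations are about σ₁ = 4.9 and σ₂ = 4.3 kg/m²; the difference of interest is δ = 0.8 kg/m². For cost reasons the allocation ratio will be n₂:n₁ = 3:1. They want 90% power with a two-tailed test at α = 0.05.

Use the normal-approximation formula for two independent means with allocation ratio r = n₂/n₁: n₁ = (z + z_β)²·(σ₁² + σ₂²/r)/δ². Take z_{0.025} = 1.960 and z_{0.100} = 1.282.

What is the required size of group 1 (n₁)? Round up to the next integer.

n₁ = 496

n₁ = (z_{α/2} + z_β)² · (σ₁² + σ₂²/r) / δ²
   = (1.960 + 1.282)² · (4.9² + 4.3²/3) / 0.8²
   = 10.5106 · (24.01 + 6.1633) / 0.64
   = 10.5106 · 30.1733 / 0.64
   = 495.53
Round up → n₁ = 496; n₂ = r·n₁ = 3 × 496 = 1488.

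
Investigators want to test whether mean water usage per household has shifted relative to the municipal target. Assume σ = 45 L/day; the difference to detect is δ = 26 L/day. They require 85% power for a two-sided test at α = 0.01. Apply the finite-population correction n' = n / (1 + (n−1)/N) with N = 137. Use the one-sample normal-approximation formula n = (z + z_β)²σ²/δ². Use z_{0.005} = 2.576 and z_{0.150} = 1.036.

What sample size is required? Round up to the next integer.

n = (z_{α/2} + z_β)² · σ² / δ²
  = (2.576 + 1.036)² · 45² / 26²
  = 13.0465 · 2025 / 676
  = 39.08
Finite-population correction (N = 137): 39.08 / (1 + (39.08 − 1)/137) = 30.58.
Round up → n = 31.

n = 31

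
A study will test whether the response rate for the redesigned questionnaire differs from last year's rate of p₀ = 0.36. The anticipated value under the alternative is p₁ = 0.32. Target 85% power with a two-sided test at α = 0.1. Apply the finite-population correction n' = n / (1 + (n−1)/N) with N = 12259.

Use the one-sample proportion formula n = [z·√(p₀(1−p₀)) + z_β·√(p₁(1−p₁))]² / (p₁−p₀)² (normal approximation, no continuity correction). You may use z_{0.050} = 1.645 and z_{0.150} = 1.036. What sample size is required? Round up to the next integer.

n = [z_{α/2}·√(p₀q₀) + z_β·√(p₁q₁)]² / (p₁ − p₀)²
  = [1.645·√(0.36·0.64) + 1.036·√(0.32·0.68)]² / (-0.04)²
  = [1.645·0.4800 + 1.036·0.4665]² / 0.0016
  = [1.2729]² / 0.0016
  = 1012.62
Finite-population correction (N = 12259): 1012.62 / (1 + (1012.62 − 1)/12259) = 935.43.
Round up → n = 936.

n = 936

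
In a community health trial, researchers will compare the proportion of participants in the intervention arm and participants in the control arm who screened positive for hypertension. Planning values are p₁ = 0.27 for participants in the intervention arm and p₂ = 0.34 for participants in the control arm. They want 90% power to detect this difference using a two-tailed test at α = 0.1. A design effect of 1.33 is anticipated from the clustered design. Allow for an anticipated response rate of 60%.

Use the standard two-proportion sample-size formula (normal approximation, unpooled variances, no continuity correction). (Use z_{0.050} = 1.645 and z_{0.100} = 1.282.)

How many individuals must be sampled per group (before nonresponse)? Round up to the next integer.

n = (z_{α/2} + z_β)² · [p₁(1−p₁) + p₂(1−p₂)] / (p₁ − p₂)²
  = (1.645 + 1.282)² · (0.27·0.73 + 0.34·0.66) / (-0.07)²
  = (2.927)² · (0.1971 + 0.2244) / 0.0049
  = 8.5673 · 0.4215 / 0.0049
  = 736.97
Design effect: 1.33 × 736.97 = 980.16.
Adjust for 60% response: 980.16 / 0.60 = 1633.61.
Round up → n = 1634 per group.

n = 1634 per group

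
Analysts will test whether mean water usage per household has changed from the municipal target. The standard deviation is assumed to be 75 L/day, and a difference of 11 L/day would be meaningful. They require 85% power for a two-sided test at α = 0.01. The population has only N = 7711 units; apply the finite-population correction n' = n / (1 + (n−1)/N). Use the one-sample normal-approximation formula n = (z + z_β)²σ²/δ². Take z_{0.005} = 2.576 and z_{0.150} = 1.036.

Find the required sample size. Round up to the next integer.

n = (z_{α/2} + z_β)² · σ² / δ²
  = (2.576 + 1.036)² · 75² / 11²
  = 13.0465 · 5625 / 121
  = 606.50
Finite-population correction (N = 7711): 606.50 / (1 + (606.50 − 1)/7711) = 562.34.
Round up → n = 563.

n = 563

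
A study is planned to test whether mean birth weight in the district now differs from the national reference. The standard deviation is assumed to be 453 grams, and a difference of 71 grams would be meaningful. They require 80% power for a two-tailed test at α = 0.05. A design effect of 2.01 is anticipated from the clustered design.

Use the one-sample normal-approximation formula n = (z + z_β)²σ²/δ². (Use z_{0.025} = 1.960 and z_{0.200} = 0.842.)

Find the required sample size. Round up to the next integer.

n = 643

n = (z_{α/2} + z_β)² · σ² / δ²
  = (1.960 + 0.842)² · 453² / 71²
  = 7.8512 · 205209 / 5041
  = 319.61
Design effect: 2.01 × 319.61 = 642.41.
Round up → n = 643.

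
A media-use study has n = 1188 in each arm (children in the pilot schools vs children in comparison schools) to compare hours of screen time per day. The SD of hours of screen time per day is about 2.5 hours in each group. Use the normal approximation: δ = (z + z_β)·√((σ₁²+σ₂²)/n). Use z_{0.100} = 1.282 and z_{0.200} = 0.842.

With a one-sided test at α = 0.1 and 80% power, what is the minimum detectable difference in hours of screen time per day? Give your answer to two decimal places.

Minimum detectable difference ≈ 0.22 hours

δ = (z_α + z_β) · √((σ₁²+σ₂²)/n)
  = (1.282 + 0.842) · √(12.5/1188)
  = 2.124 · √0.01052
  = 2.124 · 0.1026
  = 0.2179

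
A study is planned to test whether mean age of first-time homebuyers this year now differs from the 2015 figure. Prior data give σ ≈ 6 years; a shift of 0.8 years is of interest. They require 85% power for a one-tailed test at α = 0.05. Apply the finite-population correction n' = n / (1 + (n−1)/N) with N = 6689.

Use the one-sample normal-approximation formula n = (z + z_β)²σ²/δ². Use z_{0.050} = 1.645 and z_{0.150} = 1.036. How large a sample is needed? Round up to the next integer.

n = (z_α + z_β)² · σ² / δ²
  = (1.645 + 1.036)² · 6² / 0.8²
  = 7.1878 · 36 / 0.64
  = 404.31
Finite-population correction (N = 6689): 404.31 / (1 + (404.31 − 1)/6689) = 381.32.
Round up → n = 382.

n = 382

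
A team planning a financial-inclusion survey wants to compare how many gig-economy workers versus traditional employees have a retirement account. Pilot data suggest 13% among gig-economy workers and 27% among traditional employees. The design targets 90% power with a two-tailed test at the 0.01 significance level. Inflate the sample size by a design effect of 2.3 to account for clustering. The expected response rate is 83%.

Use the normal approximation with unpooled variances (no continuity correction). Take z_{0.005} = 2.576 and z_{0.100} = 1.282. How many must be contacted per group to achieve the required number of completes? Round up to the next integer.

n = (z_{α/2} + z_β)² · [p₁(1−p₁) + p₂(1−p₂)] / (p₁ − p₂)²
  = (2.576 + 1.282)² · (0.13·0.87 + 0.27·0.73) / (-0.14)²
  = (3.858)² · (0.1131 + 0.1971) / 0.0196
  = 14.8842 · 0.3102 / 0.0196
  = 235.56
Design effect: 2.3 × 235.56 = 541.80.
Adjust for 83% response: 541.80 / 0.83 = 652.77.
Round up → n = 653 per group.

n = 653 per group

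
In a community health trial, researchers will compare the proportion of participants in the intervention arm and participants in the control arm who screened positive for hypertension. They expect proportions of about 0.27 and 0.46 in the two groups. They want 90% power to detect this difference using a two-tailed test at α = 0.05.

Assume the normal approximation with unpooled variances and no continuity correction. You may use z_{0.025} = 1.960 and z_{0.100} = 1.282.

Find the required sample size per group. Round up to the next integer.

n = (z_{α/2} + z_β)² · [p₁(1−p₁) + p₂(1−p₂)] / (p₁ − p₂)²
  = (1.960 + 1.282)² · (0.27·0.73 + 0.46·0.54) / (-0.19)²
  = (3.242)² · (0.1971 + 0.2484) / 0.0361
  = 10.5106 · 0.4455 / 0.0361
  = 129.71
Round up → n = 130 per group.

n = 130 per group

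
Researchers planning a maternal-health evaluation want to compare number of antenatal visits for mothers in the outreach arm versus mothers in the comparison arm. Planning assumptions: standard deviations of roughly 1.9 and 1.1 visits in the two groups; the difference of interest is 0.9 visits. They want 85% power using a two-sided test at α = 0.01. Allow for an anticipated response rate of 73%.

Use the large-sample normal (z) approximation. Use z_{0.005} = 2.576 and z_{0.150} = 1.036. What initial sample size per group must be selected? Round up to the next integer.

n = 107 per group

n = (z_{α/2} + z_β)² · (σ₁² + σ₂²) / δ²
  = (2.576 + 1.036)² · (1.9² + 1.1² = 4.82) / 0.9²
  = 13.0465 · 4.82 / 0.81
  = 77.63
Adjust for 73% response: 77.63 / 0.73 = 106.35.
Round up → n = 107 per group.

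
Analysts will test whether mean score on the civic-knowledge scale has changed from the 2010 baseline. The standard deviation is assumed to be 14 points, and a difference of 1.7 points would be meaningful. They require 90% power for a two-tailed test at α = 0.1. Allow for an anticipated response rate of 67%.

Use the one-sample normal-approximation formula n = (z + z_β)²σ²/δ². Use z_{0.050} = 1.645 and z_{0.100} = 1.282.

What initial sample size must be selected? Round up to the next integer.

n = 868

n = (z_{α/2} + z_β)² · σ² / δ²
  = (1.645 + 1.282)² · 14² / 1.7²
  = 8.5673 · 196 / 2.89
  = 581.04
Adjust for 67% response: 581.04 / 0.67 = 867.22.
Round up → n = 868.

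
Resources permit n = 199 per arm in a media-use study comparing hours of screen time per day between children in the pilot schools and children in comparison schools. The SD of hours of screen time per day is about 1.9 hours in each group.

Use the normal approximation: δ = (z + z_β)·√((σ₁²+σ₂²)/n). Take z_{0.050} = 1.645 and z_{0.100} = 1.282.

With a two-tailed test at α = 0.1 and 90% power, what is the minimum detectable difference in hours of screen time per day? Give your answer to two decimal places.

Minimum detectable difference ≈ 0.56 hours

δ = (z_{α/2} + z_β) · √((σ₁²+σ₂²)/n)
  = (1.645 + 1.282) · √(7.22/199)
  = 2.927 · √0.03628
  = 2.927 · 0.1905
  = 0.5575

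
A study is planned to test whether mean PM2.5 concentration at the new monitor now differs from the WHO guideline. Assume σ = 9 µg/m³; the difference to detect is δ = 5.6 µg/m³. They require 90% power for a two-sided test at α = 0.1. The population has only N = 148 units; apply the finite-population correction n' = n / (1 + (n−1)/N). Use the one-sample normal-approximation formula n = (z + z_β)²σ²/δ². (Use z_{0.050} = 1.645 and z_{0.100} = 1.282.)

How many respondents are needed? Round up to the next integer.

n = (z_{α/2} + z_β)² · σ² / δ²
  = (1.645 + 1.282)² · 9² / 5.6²
  = 8.5673 · 81 / 31.36
  = 22.13
Finite-population correction (N = 148): 22.13 / (1 + (22.13 − 1)/148) = 19.36.
Round up → n = 20.

n = 20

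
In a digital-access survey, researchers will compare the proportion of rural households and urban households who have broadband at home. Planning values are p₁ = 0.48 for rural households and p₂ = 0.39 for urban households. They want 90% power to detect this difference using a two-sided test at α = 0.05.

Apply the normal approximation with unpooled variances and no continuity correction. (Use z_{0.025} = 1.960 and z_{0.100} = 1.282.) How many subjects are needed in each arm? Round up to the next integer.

n = (z_{α/2} + z_β)² · [p₁(1−p₁) + p₂(1−p₂)] / (p₁ − p₂)²
  = (1.960 + 1.282)² · (0.48·0.52 + 0.39·0.61) / (0.09)²
  = (3.242)² · (0.2496 + 0.2379) / 0.0081
  = 10.5106 · 0.4875 / 0.0081
  = 632.58
Round up → n = 633 per group.

n = 633 per group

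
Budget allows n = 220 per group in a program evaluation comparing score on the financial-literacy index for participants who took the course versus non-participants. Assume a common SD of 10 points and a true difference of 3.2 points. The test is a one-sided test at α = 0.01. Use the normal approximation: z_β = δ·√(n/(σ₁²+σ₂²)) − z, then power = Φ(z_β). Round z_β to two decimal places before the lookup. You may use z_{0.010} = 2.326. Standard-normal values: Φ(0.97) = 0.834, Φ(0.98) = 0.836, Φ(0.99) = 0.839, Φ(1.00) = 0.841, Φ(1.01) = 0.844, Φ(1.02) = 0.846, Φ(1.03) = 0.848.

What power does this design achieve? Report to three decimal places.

z_β = δ·√(n/(σ₁²+σ₂²)) − z_α
    = 3.2 · √(220/200) − 2.326
    = 3.2 · 1.04881 − 2.326
    = 3.3562 − 2.326 = 1.0302 → 1.03
Power = Φ(1.03) = 0.848.

Power ≈ 0.848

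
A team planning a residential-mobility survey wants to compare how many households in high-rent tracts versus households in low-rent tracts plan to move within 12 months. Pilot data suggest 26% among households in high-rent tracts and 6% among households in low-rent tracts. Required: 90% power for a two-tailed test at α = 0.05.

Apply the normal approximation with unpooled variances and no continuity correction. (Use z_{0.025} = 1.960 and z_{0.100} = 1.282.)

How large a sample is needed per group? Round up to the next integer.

n = (z_{α/2} + z_β)² · [p₁(1−p₁) + p₂(1−p₂)] / (p₁ − p₂)²
  = (1.960 + 1.282)² · (0.26·0.74 + 0.06·0.94) / (0.20)²
  = (3.242)² · (0.1924 + 0.0564) / 0.0400
  = 10.5106 · 0.2488 / 0.0400
  = 65.38
Round up → n = 66 per group.

n = 66 per group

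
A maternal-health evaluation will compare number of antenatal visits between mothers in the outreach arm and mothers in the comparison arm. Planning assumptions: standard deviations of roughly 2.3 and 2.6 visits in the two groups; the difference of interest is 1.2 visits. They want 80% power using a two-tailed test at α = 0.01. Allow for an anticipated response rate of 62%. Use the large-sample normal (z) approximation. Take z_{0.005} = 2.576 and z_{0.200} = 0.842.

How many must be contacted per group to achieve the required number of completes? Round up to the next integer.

n = (z_{α/2} + z_β)² · (σ₁² + σ₂²) / δ²
  = (2.576 + 0.842)² · (2.3² + 2.6² = 12.05) / 1.2²
  = 11.6827 · 12.05 / 1.44
  = 97.76
Adjust for 62% response: 97.76 / 0.62 = 157.68.
Round up → n = 158 per group.

n = 158 per group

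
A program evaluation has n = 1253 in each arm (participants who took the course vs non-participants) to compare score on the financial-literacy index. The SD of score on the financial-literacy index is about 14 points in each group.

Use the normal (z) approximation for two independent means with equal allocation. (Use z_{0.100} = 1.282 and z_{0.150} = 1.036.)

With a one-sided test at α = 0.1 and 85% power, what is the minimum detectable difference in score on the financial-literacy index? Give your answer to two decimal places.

Minimum detectable difference ≈ 1.30 points

δ = (z_α + z_β) · √((σ₁²+σ₂²)/n)
  = (1.282 + 1.036) · √(392/1253)
  = 2.318 · √0.31285
  = 2.318 · 0.5593
  = 1.2965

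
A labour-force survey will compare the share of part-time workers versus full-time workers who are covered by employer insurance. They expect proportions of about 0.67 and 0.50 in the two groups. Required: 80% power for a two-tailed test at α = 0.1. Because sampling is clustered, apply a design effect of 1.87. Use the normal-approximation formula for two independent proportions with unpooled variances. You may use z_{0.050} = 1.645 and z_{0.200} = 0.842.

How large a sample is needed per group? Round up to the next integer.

n = (z_{α/2} + z_β)² · [p₁(1−p₁) + p₂(1−p₂)] / (p₁ − p₂)²
  = (1.645 + 0.842)² · (0.67·0.33 + 0.50·0.50) / (0.17)²
  = (2.487)² · (0.2211 + 0.2500) / 0.0289
  = 6.1852 · 0.4711 / 0.0289
  = 100.82
Design effect: 1.87 × 100.82 = 188.54.
Round up → n = 189 per group.

n = 189 per group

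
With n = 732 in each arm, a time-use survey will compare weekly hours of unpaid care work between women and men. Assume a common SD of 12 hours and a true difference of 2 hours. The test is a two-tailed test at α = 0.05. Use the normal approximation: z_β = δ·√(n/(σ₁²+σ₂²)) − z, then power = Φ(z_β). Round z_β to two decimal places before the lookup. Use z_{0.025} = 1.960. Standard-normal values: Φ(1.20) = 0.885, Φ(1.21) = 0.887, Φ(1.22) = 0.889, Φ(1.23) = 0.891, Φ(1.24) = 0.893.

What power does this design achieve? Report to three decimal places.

Power ≈ 0.891

z_β = δ·√(n/(σ₁²+σ₂²)) − z_{α/2}
    = 2 · √(732/288) − 1.960
    = 2 · 1.59426 − 1.960
    = 3.1885 − 1.960 = 1.2285 → 1.23
Power = Φ(1.23) = 0.891.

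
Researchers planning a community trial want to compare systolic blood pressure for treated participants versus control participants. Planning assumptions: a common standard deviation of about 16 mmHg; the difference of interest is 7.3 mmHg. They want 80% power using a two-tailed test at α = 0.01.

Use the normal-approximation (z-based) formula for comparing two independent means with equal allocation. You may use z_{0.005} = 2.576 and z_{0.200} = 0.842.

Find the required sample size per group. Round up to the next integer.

n = (z_{α/2} + z_β)² · (σ₁² + σ₂²) / δ²
  = (2.576 + 0.842)² · (2·16² = 512) / 7.3²
  = 11.6827 · 512 / 53.29
  = 112.25
Round up → n = 113 per group.

n = 113 per group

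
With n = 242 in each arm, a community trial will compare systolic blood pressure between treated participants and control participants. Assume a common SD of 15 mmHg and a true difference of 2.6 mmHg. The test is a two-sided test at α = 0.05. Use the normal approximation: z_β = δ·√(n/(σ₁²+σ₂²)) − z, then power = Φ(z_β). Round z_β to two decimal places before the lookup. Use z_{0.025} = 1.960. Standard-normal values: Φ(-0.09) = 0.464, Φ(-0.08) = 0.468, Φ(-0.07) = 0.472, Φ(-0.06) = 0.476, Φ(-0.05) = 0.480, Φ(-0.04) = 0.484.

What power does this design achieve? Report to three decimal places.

z_β = δ·√(n/(σ₁²+σ₂²)) − z_{α/2}
    = 2.6 · √(242/450) − 1.960
    = 2.6 · 0.73333 − 1.960
    = 1.9067 − 1.960 = -0.0533 → -0.05
Power = Φ(-0.05) = 0.480.

Power ≈ 0.480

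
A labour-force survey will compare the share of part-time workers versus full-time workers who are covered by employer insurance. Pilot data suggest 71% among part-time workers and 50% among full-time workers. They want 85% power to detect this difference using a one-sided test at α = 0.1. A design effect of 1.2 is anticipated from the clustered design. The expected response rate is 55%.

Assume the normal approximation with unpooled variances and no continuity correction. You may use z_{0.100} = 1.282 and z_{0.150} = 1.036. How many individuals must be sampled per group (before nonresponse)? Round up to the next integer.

n = (z_α + z_β)² · [p₁(1−p₁) + p₂(1−p₂)] / (p₁ − p₂)²
  = (1.282 + 1.036)² · (0.71·0.29 + 0.50·0.50) / (0.21)²
  = (2.318)² · (0.2059 + 0.2500) / 0.0441
  = 5.3731 · 0.4559 / 0.0441
  = 55.55
Design effect: 1.2 × 55.55 = 66.66.
Adjust for 55% response: 66.66 / 0.55 = 121.19.
Round up → n = 122 per group.

n = 122 per group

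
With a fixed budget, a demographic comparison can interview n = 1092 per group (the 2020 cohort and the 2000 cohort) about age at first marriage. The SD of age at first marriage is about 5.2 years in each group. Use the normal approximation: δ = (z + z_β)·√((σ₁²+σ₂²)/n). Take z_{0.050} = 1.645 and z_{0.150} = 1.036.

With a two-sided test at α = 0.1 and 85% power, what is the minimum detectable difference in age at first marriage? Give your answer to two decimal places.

δ = (z_{α/2} + z_β) · √((σ₁²+σ₂²)/n)
  = (1.645 + 1.036) · √(54.08/1092)
  = 2.681 · √0.04952
  = 2.681 · 0.2225
  = 0.5966

Minimum detectable difference ≈ 0.60 years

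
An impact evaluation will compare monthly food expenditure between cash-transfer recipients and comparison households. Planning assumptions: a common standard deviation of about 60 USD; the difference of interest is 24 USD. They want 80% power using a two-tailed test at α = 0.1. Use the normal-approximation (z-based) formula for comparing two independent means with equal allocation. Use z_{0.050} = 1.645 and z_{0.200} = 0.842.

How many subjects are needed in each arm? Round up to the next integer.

n = 78 per group

n = (z_{α/2} + z_β)² · (σ₁² + σ₂²) / δ²
  = (1.645 + 0.842)² · (2·60² = 7200) / 24²
  = 6.1852 · 7200 / 576
  = 77.31
Round up → n = 78 per group.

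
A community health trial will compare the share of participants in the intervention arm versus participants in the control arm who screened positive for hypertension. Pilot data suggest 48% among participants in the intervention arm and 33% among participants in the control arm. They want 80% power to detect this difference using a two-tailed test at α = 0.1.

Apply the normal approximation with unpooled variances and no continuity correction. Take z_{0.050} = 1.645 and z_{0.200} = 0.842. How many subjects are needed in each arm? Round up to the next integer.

n = (z_{α/2} + z_β)² · [p₁(1−p₁) + p₂(1−p₂)] / (p₁ − p₂)²
  = (1.645 + 0.842)² · (0.48·0.52 + 0.33·0.67) / (0.15)²
  = (2.487)² · (0.2496 + 0.2211) / 0.0225
  = 6.1852 · 0.4707 / 0.0225
  = 129.39
Round up → n = 130 per group.

n = 130 per group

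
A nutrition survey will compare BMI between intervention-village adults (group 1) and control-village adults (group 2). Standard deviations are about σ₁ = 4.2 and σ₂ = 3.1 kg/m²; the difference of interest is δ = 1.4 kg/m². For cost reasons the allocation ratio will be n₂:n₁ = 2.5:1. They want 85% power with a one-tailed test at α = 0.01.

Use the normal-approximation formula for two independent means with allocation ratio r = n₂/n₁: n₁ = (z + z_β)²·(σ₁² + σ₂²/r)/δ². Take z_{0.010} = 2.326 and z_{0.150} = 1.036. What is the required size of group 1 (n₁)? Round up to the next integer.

n₁ = 124

n₁ = (z_α + z_β)² · (σ₁² + σ₂²/r) / δ²
   = (2.326 + 1.036)² · (4.2² + 3.1²/2.5) / 1.4²
   = 11.3030 · (17.64 + 3.844) / 1.96
   = 11.3030 · 21.484 / 1.96
   = 123.90
Round up → n₁ = 124; n₂ = r·n₁ = 2.5 × 124 = 310.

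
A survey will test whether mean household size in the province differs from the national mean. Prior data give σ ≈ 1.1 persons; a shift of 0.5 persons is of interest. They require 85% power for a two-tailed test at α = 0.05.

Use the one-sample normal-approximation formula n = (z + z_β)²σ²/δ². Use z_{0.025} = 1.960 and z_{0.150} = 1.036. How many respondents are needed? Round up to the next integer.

n = 44

n = (z_{α/2} + z_β)² · σ² / δ²
  = (1.960 + 1.036)² · 1.1² / 0.5²
  = 8.9760 · 1.21 / 0.25
  = 43.44
Round up → n = 44.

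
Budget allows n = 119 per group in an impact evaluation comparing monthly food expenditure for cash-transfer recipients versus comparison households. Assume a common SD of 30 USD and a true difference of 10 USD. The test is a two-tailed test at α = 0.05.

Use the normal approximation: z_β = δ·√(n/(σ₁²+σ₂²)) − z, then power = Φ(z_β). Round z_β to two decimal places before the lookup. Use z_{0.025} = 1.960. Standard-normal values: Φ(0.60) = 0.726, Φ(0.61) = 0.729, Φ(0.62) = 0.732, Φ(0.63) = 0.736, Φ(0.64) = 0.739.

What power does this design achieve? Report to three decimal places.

Power ≈ 0.729

z_β = δ·√(n/(σ₁²+σ₂²)) − z_{α/2}
    = 10 · √(119/1800) − 1.960
    = 10 · 0.25712 − 1.960
    = 2.5712 − 1.960 = 0.6112 → 0.61
Power = Φ(0.61) = 0.729.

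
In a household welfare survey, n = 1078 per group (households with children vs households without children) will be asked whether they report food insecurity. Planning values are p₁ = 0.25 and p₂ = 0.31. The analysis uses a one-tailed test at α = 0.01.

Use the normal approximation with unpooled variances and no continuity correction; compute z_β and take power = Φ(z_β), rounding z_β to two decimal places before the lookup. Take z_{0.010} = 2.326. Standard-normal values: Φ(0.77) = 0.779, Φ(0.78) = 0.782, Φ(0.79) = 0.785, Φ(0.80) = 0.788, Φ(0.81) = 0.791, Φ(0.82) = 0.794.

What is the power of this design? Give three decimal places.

Power ≈ 0.782

z_β = |p₁−p₂|·√(n/[p₁q₁+p₂q₂]) − z_α
    = 0.06 · √(1078/0.4014) − 2.326
    = 0.06 · 51.8228 − 2.326
    = 3.1094 − 2.326 = 0.7834 → 0.78
Power = Φ(0.78) = 0.782.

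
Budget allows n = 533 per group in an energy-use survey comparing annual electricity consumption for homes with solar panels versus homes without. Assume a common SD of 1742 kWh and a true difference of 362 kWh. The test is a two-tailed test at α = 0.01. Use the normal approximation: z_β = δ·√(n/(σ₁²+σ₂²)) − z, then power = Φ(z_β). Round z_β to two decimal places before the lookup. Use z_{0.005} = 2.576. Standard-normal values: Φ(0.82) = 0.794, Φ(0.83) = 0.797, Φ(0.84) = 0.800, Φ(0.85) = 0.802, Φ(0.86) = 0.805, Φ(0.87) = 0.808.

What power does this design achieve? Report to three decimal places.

Power ≈ 0.794

z_β = δ·√(n/(σ₁²+σ₂²)) − z_{α/2}
    = 362 · √(533/6069128) − 2.576
    = 362 · 0.00937 − 2.576
    = 3.3924 − 2.576 = 0.8164 → 0.82
Power = Φ(0.82) = 0.794.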